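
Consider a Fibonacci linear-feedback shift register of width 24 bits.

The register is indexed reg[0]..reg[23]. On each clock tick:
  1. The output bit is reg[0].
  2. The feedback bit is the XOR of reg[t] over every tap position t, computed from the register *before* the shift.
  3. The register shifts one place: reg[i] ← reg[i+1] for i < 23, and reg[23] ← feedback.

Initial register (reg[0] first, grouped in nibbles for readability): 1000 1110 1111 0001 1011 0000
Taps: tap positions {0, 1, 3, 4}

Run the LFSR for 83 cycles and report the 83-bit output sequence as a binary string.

10001110111100011011000000001011100001000101000011111000111010110111100101000000110

tick  register→output (feedback)
  0  100011101111000110110000→1 (0)
  1  000111011110001101100000→0 (0)
  2  001110111100011011000000→0 (0)
  3  011101111000110110000000→0 (0)
  4  111011110001101100000000→1 (1)
  5  110111100011011000000001→1 (0)
  6  101111000110110000000010→1 (1)
  7  011110001101100000000101→0 (1)
  8  111100011011000000001011→1 (1)
  9  111000110110000000010111→1 (0)
 10  110001101100000000101110→1 (0)
 11  100011011000000001011100→1 (0)
 12  000110110000000010111000→0 (0)
 13  001101100000000101110000→0 (1)
 14  011011000000001011100001→0 (0)
 15  110110000000010111000010→1 (0)
 16  101100000000101110000100→1 (0)
 17  011000000001011100001000→0 (1)
 18  110000000010111000010001→1 (0)
 19  100000000101110000100010→1 (1)
 20  000000001011100001000101→0 (0)
 21  000000010111000010001010→0 (0)
 22  000000101110000100010100→0 (0)
 23  000001011100001000101000→0 (0)
 24  000010111000010001010000→0 (1)
 25  000101110000100010100001→0 (1)
 26  001011100001000101000011→0 (1)
 27  010111000010001010000111→0 (1)
 28  101110000100010100001111→1 (1)
 29  011100001000101000011111→0 (0)
 30  111000010001010000111110→1 (0)
 31  110000100010100001111100→1 (0)
 32  100001000101000011111000→1 (1)
 33  000010001010000111110001→0 (1)
 34  000100010100001111100011→0 (1)
 35  001000101000011111000111→0 (0)
 36  010001010000111110001110→0 (1)
 37  100010100001111100011101→1 (0)
 38  000101000011111000111010→0 (1)
 39  001010000111110001110101→0 (1)
 40  010100001111100011101011→0 (0)
 41  101000011111000111010110→1 (1)
 42  010000111110001110101101→0 (1)
 43  100001111100011101011011→1 (1)
 44  000011111000111010110111→0 (1)
 45  000111110001110101101111→0 (0)
 46  001111100011101011011110→0 (0)
 47  011111000111010110111100→0 (1)
 48  111110001110101101111001→1 (0)
 49  111100011101011011110010→1 (1)
 50  111000111010110111100101→1 (0)
 51  110001110101101111001010→1 (0)
 52  100011101011011110010100→1 (0)
 53  000111010110111100101000→0 (0)
 54  001110101101111001010000→0 (0)
 55  011101011011110010100000→0 (0)
 56  111010110111100101000000→1 (1)
 57  110101101111001010000001→1 (1)
 58  101011011110010100000011→1 (0)
 59  010110111100101000000110→0 (1)
 60  101101111001010000001101→1 (0)
 61  011011110010100000011010→0 (0)
 62  110111100101000000110100→1 (0)
 63  101111001010000001101000→1 (1)
 64  011110010100000011010001→0 (1)
 65  111100101000000110100011→1 (1)
 66  111001010000001101000111→1 (0)
 67  110010100000011010001110→1 (1)
 68  100101000000110100011101→1 (0)
 69  001010000001101000111010→0 (1)
 70  010100000011010001110101→0 (0)
 71  101000000110100011101010→1 (1)
 72  010000001101000111010101→0 (1)
 73  100000011010001110101011→1 (1)
 74  000000110100011101010111→0 (0)
 75  000001101000111010101110→0 (0)
 76  000011010001110101011100→0 (1)
 77  000110100011101010111001→0 (0)
 78  001101000111010101110010→0 (1)
 79  011010001110101011100101→0 (0)
 80  110100011101010111001010→1 (1)
 81  101000111010101110010101→1 (1)
 82  010001110101011100101011→0 (1)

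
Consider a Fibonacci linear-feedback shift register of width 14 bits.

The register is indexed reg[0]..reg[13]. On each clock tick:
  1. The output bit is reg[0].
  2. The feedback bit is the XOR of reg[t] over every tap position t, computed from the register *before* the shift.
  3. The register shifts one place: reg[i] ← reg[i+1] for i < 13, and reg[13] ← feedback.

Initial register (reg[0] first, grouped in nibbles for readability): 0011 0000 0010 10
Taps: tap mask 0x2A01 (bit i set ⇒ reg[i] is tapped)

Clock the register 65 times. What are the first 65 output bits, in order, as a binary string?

tick  register→output (feedback)
  0  00110000001010→0 (0)
  1  01100000010100→0 (0)
  2  11000000101000→1 (1)
  3  10000001010001→1 (1)
  4  00000010100011→0 (1)
  5  00000101000111→0 (0)
  6  00001010001110→0 (1)
  7  00010100011101→0 (1)
  8  00101000111011→0 (0)
  9  01010001110110→0 (0)
 10  10100011101100→1 (0)
 11  01000111011000→0 (1)
 12  10001110110001→1 (1)
 13  00011101100011→0 (1)
 14  00111011000111→0 (0)
 15  01110110001110→0 (1)
 16  11101100011101→1 (0)
 17  11011000111010→1 (0)
 18  10110001110100→1 (1)
 19  01100011101001→0 (1)
 20  11000111010011→1 (1)
 21  10001110100111→1 (1)
 22  00011101001111→0 (0)
 23  00111010011110→0 (0)
 24  01110100111100→0 (0)
 25  11101001111000→1 (0)
 26  11010011110000→1 (0)
 27  10100111100000→1 (1)
 28  01001111000001→0 (1)
 29  10011110000011→1 (0)
 30  00111100000110→0 (1)
 31  01111000001101→0 (0)
 32  11110000011010→1 (0)
 33  11100000110100→1 (1)
 34  11000001101001→1 (0)
 35  10000011010010→1 (0)
 36  00000110100100→0 (1)
 37  00001101001001→0 (1)
 38  00011010010011→0 (0)
 39  00110100100110→0 (1)
 40  01101001001101→0 (0)
 41  11010010011010→1 (0)
 42  10100100110100→1 (1)
 43  01001001101001→0 (1)
 44  10010011010011→1 (1)
 45  00100110100111→0 (0)
 46  01001101001110→0 (1)
 47  10011010011101→1 (0)
 48  00110100111010→0 (1)
 49  01101001110101→0 (1)
 50  11010011101011→1 (0)
 51  10100111010110→1 (1)
 52  01001110101101→0 (0)
 53  10011101011010→1 (0)
 54  00111010110100→0 (0)
 55  01110101101000→0 (0)
 56  11101011010000→1 (0)
 57  11010110100000→1 (1)
 58  10101101000001→1 (0)
 59  01011010000010→0 (0)
 60  10110100000100→1 (0)
 61  01101000001000→0 (0)
 62  11010000010000→1 (0)
 63  10100000100000→1 (1)
 64  01000001000001→0 (1)

00110000001010001110110001110100111100000110100100110100111010110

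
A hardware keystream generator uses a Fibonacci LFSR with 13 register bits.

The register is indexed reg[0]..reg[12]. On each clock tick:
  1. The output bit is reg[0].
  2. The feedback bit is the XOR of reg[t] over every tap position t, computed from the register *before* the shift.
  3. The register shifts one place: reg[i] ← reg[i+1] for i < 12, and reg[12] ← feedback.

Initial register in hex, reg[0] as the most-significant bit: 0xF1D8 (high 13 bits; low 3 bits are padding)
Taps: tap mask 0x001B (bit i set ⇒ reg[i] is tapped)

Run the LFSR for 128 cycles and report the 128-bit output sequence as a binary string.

step | reg (before) | out | fb
   0 | 1111000111011 | 1 | 1
   1 | 1110001110111 | 1 | 0
   2 | 1100011101110 | 1 | 0
   3 | 1000111011100 | 1 | 0
   4 | 0001110111000 | 0 | 0
   5 | 0011101110000 | 0 | 0
   6 | 0111011100000 | 0 | 0
   7 | 1110111000000 | 1 | 1
   8 | 1101110000001 | 1 | 0
   9 | 1011100000010 | 1 | 1
  10 | 0111000000101 | 0 | 0
  11 | 1110000001010 | 1 | 0
  12 | 1100000010100 | 1 | 0
  13 | 1000000101000 | 1 | 1
  14 | 0000001010001 | 0 | 0
  15 | 0000010100010 | 0 | 0
  16 | 0000101000100 | 0 | 1
  17 | 0001010001001 | 0 | 1
  18 | 0010100010011 | 0 | 1
  19 | 0101000100111 | 0 | 0
  20 | 1010001001110 | 1 | 1
  21 | 0100010011101 | 0 | 1
  22 | 1000100111011 | 1 | 0
  23 | 0001001110110 | 0 | 1
  24 | 0010011101101 | 0 | 0
  25 | 0100111011010 | 0 | 0
  26 | 1001110110100 | 1 | 1
  27 | 0011101101001 | 0 | 0
  28 | 0111011010010 | 0 | 0
  29 | 1110110100100 | 1 | 1
  30 | 1101101001001 | 1 | 0
  31 | 1011010010010 | 1 | 0
  32 | 0110100100100 | 0 | 0
  33 | 1101001001000 | 1 | 1
  34 | 1010010010001 | 1 | 1
  35 | 0100100100011 | 0 | 0
  36 | 1001001000110 | 1 | 0
  37 | 0010010001100 | 0 | 0
  38 | 0100100011000 | 0 | 0
  39 | 1001000110000 | 1 | 0
  40 | 0010001100000 | 0 | 0
  41 | 0100011000000 | 0 | 1
  42 | 1000110000001 | 1 | 0
  43 | 0001100000010 | 0 | 0
  44 | 0011000000100 | 0 | 1
  45 | 0110000001001 | 0 | 1
  46 | 1100000010011 | 1 | 0
  47 | 1000000100110 | 1 | 1
  48 | 0000001001101 | 0 | 0
  49 | 0000010011010 | 0 | 0
  50 | 0000100110100 | 0 | 1
  51 | 0001001101001 | 0 | 1
  52 | 0010011010011 | 0 | 0
  53 | 0100110100110 | 0 | 0
  54 | 1001101001100 | 1 | 1
  55 | 0011010011001 | 0 | 1
  56 | 0110100110011 | 0 | 0
  57 | 1101001100110 | 1 | 1
  58 | 1010011001101 | 1 | 1
  59 | 0100110011011 | 0 | 0
  60 | 1001100110110 | 1 | 1
  61 | 0011001101101 | 0 | 1
  62 | 0110011011011 | 0 | 1
  63 | 1100110110111 | 1 | 1
  64 | 1001101101111 | 1 | 1
  65 | 0011011011111 | 0 | 1
  66 | 0110110111111 | 0 | 0
  67 | 1101101111110 | 1 | 0
  68 | 1011011111100 | 1 | 0
  69 | 0110111111000 | 0 | 0
  70 | 1101111110000 | 1 | 0
  71 | 1011111100000 | 1 | 1
  72 | 0111111000001 | 0 | 1
  73 | 1111110000011 | 1 | 0
  74 | 1111100000110 | 1 | 0
  75 | 1111000001100 | 1 | 1
  76 | 1110000011001 | 1 | 0
  77 | 1100000110010 | 1 | 0
  78 | 1000001100100 | 1 | 1
  79 | 0000011001001 | 0 | 0
  80 | 0000110010010 | 0 | 1
  81 | 0001100100101 | 0 | 0
  82 | 0011001001010 | 0 | 1
  83 | 0110010010101 | 0 | 1
  84 | 1100100101011 | 1 | 1
  85 | 1001001010111 | 1 | 0
  86 | 0010010101110 | 0 | 0
  87 | 0100101011100 | 0 | 0
  88 | 1001010111000 | 1 | 0
  89 | 0010101110000 | 0 | 1
  90 | 0101011100001 | 0 | 0
  91 | 1010111000010 | 1 | 0
  92 | 0101110000100 | 0 | 1
  93 | 1011100001001 | 1 | 1
  94 | 0111000010011 | 0 | 0
  95 | 1110000100110 | 1 | 0
  96 | 1100001001100 | 1 | 0
  97 | 1000010011000 | 1 | 1
  98 | 0000100110001 | 0 | 1
  99 | 0001001100011 | 0 | 1
 100 | 0010011000111 | 0 | 0
 101 | 0100110001110 | 0 | 0
 102 | 1001100011100 | 1 | 1
 103 | 0011000111001 | 0 | 1
 104 | 0110001110011 | 0 | 1
 105 | 1100011100111 | 1 | 0
 106 | 1000111001110 | 1 | 0
 107 | 0001110011100 | 0 | 0
 108 | 0011100111000 | 0 | 0
 109 | 0111001110000 | 0 | 0
 110 | 1110011100000 | 1 | 0
 111 | 1100111000000 | 1 | 1
 112 | 1001110000001 | 1 | 1
 113 | 0011100000011 | 0 | 0
 114 | 0111000000110 | 0 | 0
 115 | 1110000001100 | 1 | 0
 116 | 1100000011000 | 1 | 0
 117 | 1000000110000 | 1 | 1
 118 | 0000001100001 | 0 | 0
 119 | 0000011000010 | 0 | 0
 120 | 0000110000100 | 0 | 1
 121 | 0001100001001 | 0 | 0
 122 | 0011000010010 | 0 | 1
 123 | 0110000100101 | 0 | 1
 124 | 1100001001011 | 1 | 0
 125 | 1000010010110 | 1 | 1
 126 | 0000100101101 | 0 | 1
 127 | 0001001011011 | 0 | 1

11110001110111000000101000100111011010010010001100000010011010011001101101111110000011001001010111000010011000111001110000001100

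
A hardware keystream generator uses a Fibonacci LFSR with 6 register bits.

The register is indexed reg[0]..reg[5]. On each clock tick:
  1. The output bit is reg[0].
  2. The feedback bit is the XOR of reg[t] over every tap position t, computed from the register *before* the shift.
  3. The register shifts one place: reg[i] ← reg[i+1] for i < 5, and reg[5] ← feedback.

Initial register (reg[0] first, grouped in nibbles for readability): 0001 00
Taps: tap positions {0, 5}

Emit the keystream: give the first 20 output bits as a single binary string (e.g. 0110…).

00010000011111101010

tick  register→output (feedback)
  0  000100→0 (0)
  1  001000→0 (0)
  2  010000→0 (0)
  3  100000→1 (1)
  4  000001→0 (1)
  5  000011→0 (1)
  6  000111→0 (1)
  7  001111→0 (1)
  8  011111→0 (1)
  9  111111→1 (0)
 10  111110→1 (1)
 11  111101→1 (0)
 12  111010→1 (1)
 13  110101→1 (0)
 14  101010→1 (1)
 15  010101→0 (1)
 16  101011→1 (0)
 17  010110→0 (0)
 18  101100→1 (1)
 19  011001→0 (1)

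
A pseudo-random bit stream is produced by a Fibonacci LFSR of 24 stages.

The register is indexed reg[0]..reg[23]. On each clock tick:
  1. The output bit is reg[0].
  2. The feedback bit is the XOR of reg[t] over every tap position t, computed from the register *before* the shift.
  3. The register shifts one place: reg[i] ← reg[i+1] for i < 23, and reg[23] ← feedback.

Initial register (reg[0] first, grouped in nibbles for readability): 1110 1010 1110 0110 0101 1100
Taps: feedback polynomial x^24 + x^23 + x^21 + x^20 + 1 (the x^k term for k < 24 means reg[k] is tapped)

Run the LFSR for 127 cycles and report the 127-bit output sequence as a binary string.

tick  register→output (feedback)
  0  111010101110011001011100→1 (1)
  1  110101011100110010111001→1 (1)
  2  101010111001100101110011→1 (0)
  3  010101110011001011100110→0 (1)
  4  101011100110010111001101→1 (0)
  5  010111001100101110011010→0 (1)
  6  101110011001011100110101→1 (1)
  7  011100110010111001101011→0 (0)
  8  111001100101110011010110→1 (0)
  9  110011001011100110101100→1 (1)
 10  100110010111001101011001→1 (1)
 11  001100101110011010110011→0 (1)
 12  011001011100110101100111→0 (0)
 13  110010111001101011001110→1 (1)
 14  100101110011010110011101→1 (0)
 15  001011100110101100111010→0 (1)
 16  010111001101011001110101→0 (0)
 17  101110011010110011101010→1 (0)
 18  011100110101100111010100→0 (1)
 19  111001101011001110101001→1 (1)
 20  110011010110011101010011→1 (0)
 21  100110101100111010100110→1 (0)
 22  001101011001110101001100→0 (0)
 23  011010110011101010011000→0 (1)
 24  110101100111010100110001→1 (0)
 25  101011001110101001100010→1 (1)
 26  010110011101010011000101→0 (0)
 27  101100111010100110001010→1 (0)
 28  011001110101001100010100→0 (1)
 29  110011101010011000101001→1 (1)
 30  100111010100110001010011→1 (0)
 31  001110101001100010100110→0 (1)
 32  011101010011000101001101→0 (1)
 33  111010100110001010011011→1 (1)
 34  110101001100010100110111→1 (1)
 35  101010011000101001101111→1 (0)
 36  010100110001010011011110→0 (0)
 37  101001100010100110111100→1 (1)
 38  010011000101001101111001→0 (0)
 39  100110001010011011110010→1 (1)
 40  001100010100110111100101→0 (0)
 41  011000101001101111001010→0 (1)
 42  110001010011011110010101→1 (1)
 43  100010100110111100101011→1 (1)
 44  000101001101111001010111→0 (0)
 45  001010011011110010101110→0 (0)
 46  010100110111100101011100→0 (0)
 47  101001101111001010111000→1 (0)
 48  010011011110010101110000→0 (0)
 49  100110111100101011100000→1 (1)
 50  001101111001010111000001→0 (1)
 51  011011110010101110000011→0 (1)
 52  110111100101011100000111→1 (1)
 53  101111001010111000001111→1 (0)
 54  011110010101110000011110→0 (0)
 55  111100101011100000111100→1 (1)
 56  111001010111000001111001→1 (1)
 57  110010101110000011110011→1 (0)
 58  100101011100000111100110→1 (0)
 59  001010111000001111001100→0 (0)
 60  010101110000011110011000→0 (1)
 61  101011100000111100110001→1 (0)
 62  010111000001111001100010→0 (0)
 63  101110000011110011000100→1 (0)
 64  011100000111100110001000→0 (1)
 65  111000001111001100010001→1 (0)
 66  110000011110011000100010→1 (1)
 67  100000111100110001000101→1 (1)
 68  000001111001100010001011→0 (0)
 69  000011110011000100010110→0 (1)
 70  000111100110001000101101→0 (1)
 71  001111001100010001011011→0 (0)
 72  011110011000100010110110→0 (1)
 73  111100110001000101101101→1 (0)
 74  111001100010001011011010→1 (0)
 75  110011000100010110110100→1 (0)
 76  100110001000101101101000→1 (0)
 77  001100010001011011010000→0 (0)
 78  011000100010110110100000→0 (0)
 79  110001000101101101000000→1 (1)
 80  100010001011011010000001→1 (0)
 81  000100010110110100000010→0 (0)
 82  001000101101101000000100→0 (1)
 83  010001011011010000001001→0 (0)
 84  100010110110100000010010→1 (1)
 85  000101101101000000100101→0 (0)
 86  001011011010000001001010→0 (1)
 87  010110110100000010010101→0 (0)
 88  101101101000000100101010→1 (0)
 89  011011010000001001010100→0 (1)
 90  110110100000010010101001→1 (1)
 91  101101000000100101010011→1 (0)
 92  011010000001001010100110→0 (1)
 93  110100000010010101001101→1 (0)
 94  101000000100101010011010→1 (0)
 95  010000001001010100110100→0 (1)
 96  100000010010101001101001→1 (1)
 97  000000100101010011010011→0 (1)
 98  000001001010100110100111→0 (0)
 99  000010010101001101001110→0 (0)
100  000100101010011010011100→0 (0)
101  001001010100110100111000→0 (1)
102  010010101001101001110001→0 (1)
103  100101010011010011100011→1 (0)
104  001010100110100111000110→0 (1)
105  010101001101001110001101→0 (1)
106  101010011010011100011011→1 (1)
107  010100110100111000110111→0 (0)
108  101001101001110001101110→1 (1)
109  010011010011100011011101→0 (1)
110  100110100111000110111011→1 (1)
111  001101001110001101110111→0 (0)
112  011010011100011011101110→0 (0)
113  110100111000110111011100→1 (1)
114  101001110001101110111001→1 (1)
115  010011100011011101110011→0 (1)
116  100111000110111011100111→1 (1)
117  001110001101110111001111→0 (1)
118  011100011011101110011111→0 (1)
119  111000110111011100111111→1 (0)
120  110001101110111001111110→1 (1)
121  100011011101110011111101→1 (0)
122  000110111011100111111010→0 (1)
123  001101110111001111110101→0 (0)
124  011011101110011111101010→0 (1)
125  110111011100111111010101→1 (1)
126  101110111001111110101011→1 (1)

1110101011100110010111001101011001110101001100010100110111100101011100000111100110001000101101101000000100101010011010011100011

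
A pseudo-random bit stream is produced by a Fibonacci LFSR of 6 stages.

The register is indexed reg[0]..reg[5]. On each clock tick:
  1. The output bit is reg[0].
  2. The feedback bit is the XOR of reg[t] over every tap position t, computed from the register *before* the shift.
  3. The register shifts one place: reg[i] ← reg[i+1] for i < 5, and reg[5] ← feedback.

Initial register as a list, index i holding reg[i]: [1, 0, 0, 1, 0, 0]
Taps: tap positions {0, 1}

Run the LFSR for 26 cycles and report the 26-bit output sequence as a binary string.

k : reg_k → out_k, fb_k
0: 100100 → 1, fb=1
1: 001001 → 0, fb=0
2: 010010 → 0, fb=1
3: 100101 → 1, fb=1
4: 001011 → 0, fb=0
5: 010110 → 0, fb=1
6: 101101 → 1, fb=1
7: 011011 → 0, fb=1
8: 110111 → 1, fb=0
9: 101110 → 1, fb=1
10: 011101 → 0, fb=1
11: 111011 → 1, fb=0
12: 110110 → 1, fb=0
13: 101100 → 1, fb=1
14: 011001 → 0, fb=1
15: 110011 → 1, fb=0
16: 100110 → 1, fb=1
17: 001101 → 0, fb=0
18: 011010 → 0, fb=1
19: 110101 → 1, fb=0
20: 101010 → 1, fb=1
21: 010101 → 0, fb=1
22: 101011 → 1, fb=1
23: 010111 → 0, fb=1
24: 101111 → 1, fb=1
25: 011111 → 0, fb=1

10010010110111011001101010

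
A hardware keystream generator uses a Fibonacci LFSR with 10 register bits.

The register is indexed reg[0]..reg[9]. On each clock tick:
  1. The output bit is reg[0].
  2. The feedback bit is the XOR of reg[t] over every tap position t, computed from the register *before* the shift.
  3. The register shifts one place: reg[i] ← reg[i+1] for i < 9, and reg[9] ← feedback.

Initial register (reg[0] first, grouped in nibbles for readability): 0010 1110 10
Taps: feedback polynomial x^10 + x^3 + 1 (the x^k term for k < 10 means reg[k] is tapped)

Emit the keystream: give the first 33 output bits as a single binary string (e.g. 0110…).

001011101001011010001000101100110

step | reg (before) | out | fb
   0 | 0010111010 | 0 | 0
   1 | 0101110100 | 0 | 1
   2 | 1011101001 | 1 | 0
   3 | 0111010010 | 0 | 1
   4 | 1110100101 | 1 | 1
   5 | 1101001011 | 1 | 0
   6 | 1010010110 | 1 | 1
   7 | 0100101101 | 0 | 0
   8 | 1001011010 | 1 | 0
   9 | 0010110100 | 0 | 0
  10 | 0101101000 | 0 | 1
  11 | 1011010001 | 1 | 0
  12 | 0110100010 | 0 | 0
  13 | 1101000100 | 1 | 0
  14 | 1010001000 | 1 | 1
  15 | 0100010001 | 0 | 0
  16 | 1000100010 | 1 | 1
  17 | 0001000101 | 0 | 1
  18 | 0010001011 | 0 | 0
  19 | 0100010110 | 0 | 0
  20 | 1000101100 | 1 | 1
  21 | 0001011001 | 0 | 1
  22 | 0010110011 | 0 | 0
  23 | 0101100110 | 0 | 1
  24 | 1011001101 | 1 | 0
  25 | 0110011010 | 0 | 0
  26 | 1100110100 | 1 | 1
  27 | 1001101001 | 1 | 0
  28 | 0011010010 | 0 | 1
  29 | 0110100101 | 0 | 0
  30 | 1101001010 | 1 | 0
  31 | 1010010100 | 1 | 1
  32 | 0100101001 | 0 | 0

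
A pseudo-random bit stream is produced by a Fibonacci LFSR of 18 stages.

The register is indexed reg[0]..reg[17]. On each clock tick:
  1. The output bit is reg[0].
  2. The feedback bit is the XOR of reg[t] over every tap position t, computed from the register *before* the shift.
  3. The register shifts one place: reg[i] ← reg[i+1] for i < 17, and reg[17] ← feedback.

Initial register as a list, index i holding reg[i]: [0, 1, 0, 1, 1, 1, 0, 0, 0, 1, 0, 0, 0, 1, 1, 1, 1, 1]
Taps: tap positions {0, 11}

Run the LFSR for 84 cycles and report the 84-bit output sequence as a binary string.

010111000100011111011000101000001011011101000110101000001001000010001001001101100100

k : reg_k → out_k, fb_k
0: 010111000100011111 → 0, fb=0
1: 101110001000111110 → 1, fb=1
2: 011100010001111101 → 0, fb=1
3: 111000100011111011 → 1, fb=0
4: 110001000111110110 → 1, fb=0
5: 100010001111101100 → 1, fb=0
6: 000100011111011000 → 0, fb=1
7: 001000111110110001 → 0, fb=0
8: 010001111101100010 → 0, fb=1
9: 100011111011000101 → 1, fb=0
10: 000111110110001010 → 0, fb=0
11: 001111101100010100 → 0, fb=0
12: 011111011000101000 → 0, fb=0
13: 111110110001010000 → 1, fb=0
14: 111101100010100000 → 1, fb=1
15: 111011000101000001 → 1, fb=0
16: 110110001010000010 → 1, fb=1
17: 101100010100000101 → 1, fb=1
18: 011000101000001011 → 0, fb=0
19: 110001010000010110 → 1, fb=1
20: 100010100000101101 → 1, fb=1
21: 000101000001011011 → 0, fb=1
22: 001010000010110111 → 0, fb=0
23: 010100000101101110 → 0, fb=1
24: 101000001011011101 → 1, fb=0
25: 010000010110111010 → 0, fb=0
26: 100000101101110100 → 1, fb=0
27: 000001011011101000 → 0, fb=1
28: 000010110111010001 → 0, fb=1
29: 000101101110100011 → 0, fb=0
30: 001011011101000110 → 0, fb=1
31: 010110111010001101 → 0, fb=0
32: 101101110100011010 → 1, fb=1
33: 011011101000110101 → 0, fb=0
34: 110111010001101010 → 1, fb=0
35: 101110100011010100 → 1, fb=0
36: 011101000110101000 → 0, fb=0
37: 111010001101010000 → 1, fb=0
38: 110100011010100000 → 1, fb=1
39: 101000110101000001 → 1, fb=0
40: 010001101010000010 → 0, fb=0
41: 100011010100000100 → 1, fb=1
42: 000110101000001001 → 0, fb=0
43: 001101010000010010 → 0, fb=0
44: 011010100000100100 → 0, fb=0
45: 110101000001001000 → 1, fb=0
46: 101010000010010000 → 1, fb=1
47: 010100000100100001 → 0, fb=0
48: 101000001001000010 → 1, fb=0
49: 010000010010000100 → 0, fb=0
50: 100000100100001000 → 1, fb=1
51: 000001001000010001 → 0, fb=0
52: 000010010000100010 → 0, fb=0
53: 000100100001000100 → 0, fb=1
54: 001001000010001001 → 0, fb=0
55: 010010000100010010 → 0, fb=0
56: 100100001000100100 → 1, fb=1
57: 001000010001001001 → 0, fb=1
58: 010000100010010011 → 0, fb=0
59: 100001000100100110 → 1, fb=1
60: 000010001001001101 → 0, fb=1
61: 000100010010011011 → 0, fb=0
62: 001000100100110110 → 0, fb=0
63: 010001001001101100 → 0, fb=1
64: 100010010011011001 → 1, fb=0
65: 000100100110110010 → 0, fb=0
66: 001001001101100100 → 0, fb=1
67: 010010011011001001 → 0, fb=1
68: 100100110110010011 → 1, fb=1
69: 001001101100100111 → 0, fb=0
70: 010011011001001110 → 0, fb=1
71: 100110110010011101 → 1, fb=1
72: 001101100100111011 → 0, fb=0
73: 011011001001110110 → 0, fb=1
74: 110110010011101101 → 1, fb=0
75: 101100100111011010 → 1, fb=0
76: 011001001110110100 → 0, fb=0
77: 110010011101101000 → 1, fb=0
78: 100100111011010000 → 1, fb=0
79: 001001110110100000 → 0, fb=0
80: 010011101101000000 → 0, fb=1
81: 100111011010000001 → 1, fb=1
82: 001110110100000011 → 0, fb=0
83: 011101101000000110 → 0, fb=0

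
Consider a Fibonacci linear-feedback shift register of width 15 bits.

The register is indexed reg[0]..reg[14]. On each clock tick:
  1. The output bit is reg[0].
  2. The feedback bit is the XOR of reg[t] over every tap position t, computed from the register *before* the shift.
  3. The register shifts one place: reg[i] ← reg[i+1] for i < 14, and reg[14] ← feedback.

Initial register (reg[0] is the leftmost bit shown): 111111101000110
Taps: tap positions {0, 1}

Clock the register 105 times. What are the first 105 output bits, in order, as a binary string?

111111101000110000000111001010000001001011110000011011100010000101100100110001110101101010010011110111110

tick  register→output (feedback)
  0  111111101000110→1 (0)
  1  111111010001100→1 (0)
  2  111110100011000→1 (0)
  3  111101000110000→1 (0)
  4  111010001100000→1 (0)
  5  110100011000000→1 (0)
  6  101000110000000→1 (1)
  7  010001100000001→0 (1)
  8  100011000000011→1 (1)
  9  000110000000111→0 (0)
 10  001100000001110→0 (0)
 11  011000000011100→0 (1)
 12  110000000111001→1 (0)
 13  100000001110010→1 (1)
 14  000000011100101→0 (0)
 15  000000111001010→0 (0)
 16  000001110010100→0 (0)
 17  000011100101000→0 (0)
 18  000111001010000→0 (0)
 19  001110010100000→0 (0)
 20  011100101000000→0 (1)
 21  111001010000001→1 (0)
 22  110010100000010→1 (0)
 23  100101000000100→1 (1)
 24  001010000001001→0 (0)
 25  010100000010010→0 (1)
 26  101000000100101→1 (1)
 27  010000001001011→0 (1)
 28  100000010010111→1 (1)
 29  000000100101111→0 (0)
 30  000001001011110→0 (0)
 31  000010010111100→0 (0)
 32  000100101111000→0 (0)
 33  001001011110000→0 (0)
 34  010010111100000→0 (1)
 35  100101111000001→1 (1)
 36  001011110000011→0 (0)
 37  010111100000110→0 (1)
 38  101111000001101→1 (1)
 39  011110000011011→0 (1)
 40  111100000110111→1 (0)
 41  111000001101110→1 (0)
 42  110000011011100→1 (0)
 43  100000110111000→1 (1)
 44  000001101110001→0 (0)
 45  000011011100010→0 (0)
 46  000110111000100→0 (0)
 47  001101110001000→0 (0)
 48  011011100010000→0 (1)
 49  110111000100001→1 (0)
 50  101110001000010→1 (1)
 51  011100010000101→0 (1)
 52  111000100001011→1 (0)
 53  110001000010110→1 (0)
 54  100010000101100→1 (1)
 55  000100001011001→0 (0)
 56  001000010110010→0 (0)
 57  010000101100100→0 (1)
 58  100001011001001→1 (1)
 59  000010110010011→0 (0)
 60  000101100100110→0 (0)
 61  001011001001100→0 (0)
 62  010110010011000→0 (1)
 63  101100100110001→1 (1)
 64  011001001100011→0 (1)
 65  110010011000111→1 (0)
 66  100100110001110→1 (1)
 67  001001100011101→0 (0)
 68  010011000111010→0 (1)
 69  100110001110101→1 (1)
 70  001100011101011→0 (0)
 71  011000111010110→0 (1)
 72  110001110101101→1 (0)
 73  100011101011010→1 (1)
 74  000111010110101→0 (0)
 75  001110101101010→0 (0)
 76  011101011010100→0 (1)
 77  111010110101001→1 (0)
 78  110101101010010→1 (0)
 79  101011010100100→1 (1)
 80  010110101001001→0 (1)
 81  101101010010011→1 (1)
 82  011010100100111→0 (1)
 83  110101001001111→1 (0)
 84  101010010011110→1 (1)
 85  010100100111101→0 (1)
 86  101001001111011→1 (1)
 87  010010011110111→0 (1)
 88  100100111101111→1 (1)
 89  001001111011111→0 (0)
 90  010011110111110→0 (1)
 91  100111101111101→1 (1)
 92  001111011111011→0 (0)
 93  011110111110110→0 (1)
 94  111101111101101→1 (0)
 95  111011111011010→1 (0)
 96  110111110110100→1 (0)
 97  101111101101000→1 (1)
 98  011111011010001→0 (1)
 99  111110110100011→1 (0)
100  111101101000110→1 (0)
101  111011010001100→1 (0)
102  110110100011000→1 (0)
103  101101000110000→1 (1)
104  011010001100001→0 (1)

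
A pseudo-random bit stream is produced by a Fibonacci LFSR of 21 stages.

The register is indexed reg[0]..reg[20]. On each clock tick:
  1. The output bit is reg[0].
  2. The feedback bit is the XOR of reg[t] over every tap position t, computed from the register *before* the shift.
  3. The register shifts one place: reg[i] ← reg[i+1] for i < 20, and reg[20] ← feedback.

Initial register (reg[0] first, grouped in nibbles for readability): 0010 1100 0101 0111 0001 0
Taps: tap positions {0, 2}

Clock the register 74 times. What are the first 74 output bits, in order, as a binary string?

k : reg_k → out_k, fb_k
0: 001011000101011100010 → 0, fb=1
1: 010110001010111000101 → 0, fb=0
2: 101100010101110001010 → 1, fb=0
3: 011000101011100010100 → 0, fb=1
4: 110001010111000101001 → 1, fb=1
5: 100010101110001010011 → 1, fb=1
6: 000101011100010100111 → 0, fb=0
7: 001010111000101001110 → 0, fb=1
8: 010101110001010011101 → 0, fb=0
9: 101011100010100111010 → 1, fb=0
10: 010111000101001110100 → 0, fb=0
11: 101110001010011101000 → 1, fb=0
12: 011100010100111010000 → 0, fb=1
13: 111000101001110100001 → 1, fb=0
14: 110001010011101000010 → 1, fb=1
15: 100010100111010000101 → 1, fb=1
16: 000101001110100001011 → 0, fb=0
17: 001010011101000010110 → 0, fb=1
18: 010100111010000101101 → 0, fb=0
19: 101001110100001011010 → 1, fb=0
20: 010011101000010110100 → 0, fb=0
21: 100111010000101101000 → 1, fb=1
22: 001110100001011010001 → 0, fb=1
23: 011101000010110100011 → 0, fb=1
24: 111010000101101000111 → 1, fb=0
25: 110100001011010001110 → 1, fb=1
26: 101000010110100011101 → 1, fb=0
27: 010000101101000111010 → 0, fb=0
28: 100001011010001110100 → 1, fb=1
29: 000010110100011101001 → 0, fb=0
30: 000101101000111010010 → 0, fb=0
31: 001011010001110100100 → 0, fb=1
32: 010110100011101001001 → 0, fb=0
33: 101101000111010010010 → 1, fb=0
34: 011010001110100100100 → 0, fb=1
35: 110100011101001001001 → 1, fb=1
36: 101000111010010010011 → 1, fb=0
37: 010001110100100100110 → 0, fb=0
38: 100011101001001001100 → 1, fb=1
39: 000111010010010011001 → 0, fb=0
40: 001110100100100110010 → 0, fb=1
41: 011101001001001100101 → 0, fb=1
42: 111010010010011001011 → 1, fb=0
43: 110100100100110010110 → 1, fb=1
44: 101001001001100101101 → 1, fb=0
45: 010010010011001011010 → 0, fb=0
46: 100100100110010110100 → 1, fb=1
47: 001001001100101101001 → 0, fb=1
48: 010010011001011010011 → 0, fb=0
49: 100100110010110100110 → 1, fb=1
50: 001001100101101001101 → 0, fb=1
51: 010011001011010011011 → 0, fb=0
52: 100110010110100110110 → 1, fb=1
53: 001100101101001101101 → 0, fb=1
54: 011001011010011011011 → 0, fb=1
55: 110010110100110110111 → 1, fb=1
56: 100101101001101101111 → 1, fb=1
57: 001011010011011011111 → 0, fb=1
58: 010110100110110111111 → 0, fb=0
59: 101101001101101111110 → 1, fb=0
60: 011010011011011111100 → 0, fb=1
61: 110100110110111111001 → 1, fb=1
62: 101001101101111110011 → 1, fb=0
63: 010011011011111100110 → 0, fb=0
64: 100110110111111001100 → 1, fb=1
65: 001101101111110011001 → 0, fb=1
66: 011011011111100110011 → 0, fb=1
67: 110110111111001100111 → 1, fb=1
68: 101101111110011001111 → 1, fb=0
69: 011011111100110011110 → 0, fb=1
70: 110111111001100111101 → 1, fb=1
71: 101111110011001111011 → 1, fb=0
72: 011111100110011110110 → 0, fb=1
73: 111111001100111101101 → 1, fb=0

00101100010101110001010011101000010110100011101001001001100101101001101101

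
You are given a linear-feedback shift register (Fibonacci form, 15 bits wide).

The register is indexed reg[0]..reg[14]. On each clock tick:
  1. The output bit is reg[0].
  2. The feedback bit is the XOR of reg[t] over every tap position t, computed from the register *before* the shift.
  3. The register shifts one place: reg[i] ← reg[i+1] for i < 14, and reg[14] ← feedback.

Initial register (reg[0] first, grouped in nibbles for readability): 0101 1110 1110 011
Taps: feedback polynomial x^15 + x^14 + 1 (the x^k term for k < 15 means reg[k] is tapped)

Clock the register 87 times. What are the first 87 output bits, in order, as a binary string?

010111101110011100101001011101000110001101001111011110110001010010100100001100011000111

k : reg_k → out_k, fb_k
0: 010111101110011 → 0, fb=1
1: 101111011100111 → 1, fb=0
2: 011110111001110 → 0, fb=0
3: 111101110011100 → 1, fb=1
4: 111011100111001 → 1, fb=0
5: 110111001110010 → 1, fb=1
6: 101110011100101 → 1, fb=0
7: 011100111001010 → 0, fb=0
8: 111001110010100 → 1, fb=1
9: 110011100101001 → 1, fb=0
10: 100111001010010 → 1, fb=1
11: 001110010100101 → 0, fb=1
12: 011100101001011 → 0, fb=1
13: 111001010010111 → 1, fb=0
14: 110010100101110 → 1, fb=1
15: 100101001011101 → 1, fb=0
16: 001010010111010 → 0, fb=0
17: 010100101110100 → 0, fb=0
18: 101001011101000 → 1, fb=1
19: 010010111010001 → 0, fb=1
20: 100101110100011 → 1, fb=0
21: 001011101000110 → 0, fb=0
22: 010111010001100 → 0, fb=0
23: 101110100011000 → 1, fb=1
24: 011101000110001 → 0, fb=1
25: 111010001100011 → 1, fb=0
26: 110100011000110 → 1, fb=1
27: 101000110001101 → 1, fb=0
28: 010001100011010 → 0, fb=0
29: 100011000110100 → 1, fb=1
30: 000110001101001 → 0, fb=1
31: 001100011010011 → 0, fb=1
32: 011000110100111 → 0, fb=1
33: 110001101001111 → 1, fb=0
34: 100011010011110 → 1, fb=1
35: 000110100111101 → 0, fb=1
36: 001101001111011 → 0, fb=1
37: 011010011110111 → 0, fb=1
38: 110100111101111 → 1, fb=0
39: 101001111011110 → 1, fb=1
40: 010011110111101 → 0, fb=1
41: 100111101111011 → 1, fb=0
42: 001111011110110 → 0, fb=0
43: 011110111101100 → 0, fb=0
44: 111101111011000 → 1, fb=1
45: 111011110110001 → 1, fb=0
46: 110111101100010 → 1, fb=1
47: 101111011000101 → 1, fb=0
48: 011110110001010 → 0, fb=0
49: 111101100010100 → 1, fb=1
50: 111011000101001 → 1, fb=0
51: 110110001010010 → 1, fb=1
52: 101100010100101 → 1, fb=0
53: 011000101001010 → 0, fb=0
54: 110001010010100 → 1, fb=1
55: 100010100101001 → 1, fb=0
56: 000101001010010 → 0, fb=0
57: 001010010100100 → 0, fb=0
58: 010100101001000 → 0, fb=0
59: 101001010010000 → 1, fb=1
60: 010010100100001 → 0, fb=1
61: 100101001000011 → 1, fb=0
62: 001010010000110 → 0, fb=0
63: 010100100001100 → 0, fb=0
64: 101001000011000 → 1, fb=1
65: 010010000110001 → 0, fb=1
66: 100100001100011 → 1, fb=0
67: 001000011000110 → 0, fb=0
68: 010000110001100 → 0, fb=0
69: 100001100011000 → 1, fb=1
70: 000011000110001 → 0, fb=1
71: 000110001100011 → 0, fb=1
72: 001100011000111 → 0, fb=1
73: 011000110001111 → 0, fb=1
74: 110001100011111 → 1, fb=0
75: 100011000111110 → 1, fb=1
76: 000110001111101 → 0, fb=1
77: 001100011111011 → 0, fb=1
78: 011000111110111 → 0, fb=1
79: 110001111101111 → 1, fb=0
80: 100011111011110 → 1, fb=1
81: 000111110111101 → 0, fb=1
82: 001111101111011 → 0, fb=1
83: 011111011110111 → 0, fb=1
84: 111110111101111 → 1, fb=0
85: 111101111011110 → 1, fb=1
86: 111011110111101 → 1, fb=0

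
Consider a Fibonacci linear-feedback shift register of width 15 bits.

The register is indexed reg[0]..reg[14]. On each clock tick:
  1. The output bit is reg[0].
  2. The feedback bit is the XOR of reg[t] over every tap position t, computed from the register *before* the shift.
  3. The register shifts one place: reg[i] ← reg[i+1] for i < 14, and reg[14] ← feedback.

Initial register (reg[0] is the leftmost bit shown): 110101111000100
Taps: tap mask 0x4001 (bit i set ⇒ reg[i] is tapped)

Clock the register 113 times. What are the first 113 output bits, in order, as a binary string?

k : reg_k → out_k, fb_k
0: 110101111000100 → 1, fb=1
1: 101011110001001 → 1, fb=0
2: 010111100010010 → 0, fb=0
3: 101111000100100 → 1, fb=1
4: 011110001001001 → 0, fb=1
5: 111100010010011 → 1, fb=0
6: 111000100100110 → 1, fb=1
7: 110001001001101 → 1, fb=0
8: 100010010011010 → 1, fb=1
9: 000100100110101 → 0, fb=1
10: 001001001101011 → 0, fb=1
11: 010010011010111 → 0, fb=1
12: 100100110101111 → 1, fb=0
13: 001001101011110 → 0, fb=0
14: 010011010111100 → 0, fb=0
15: 100110101111000 → 1, fb=1
16: 001101011110001 → 0, fb=1
17: 011010111100011 → 0, fb=1
18: 110101111000111 → 1, fb=0
19: 101011110001110 → 1, fb=1
20: 010111100011101 → 0, fb=1
21: 101111000111011 → 1, fb=0
22: 011110001110110 → 0, fb=0
23: 111100011101100 → 1, fb=1
24: 111000111011001 → 1, fb=0
25: 110001110110010 → 1, fb=1
26: 100011101100101 → 1, fb=0
27: 000111011001010 → 0, fb=0
28: 001110110010100 → 0, fb=0
29: 011101100101000 → 0, fb=0
30: 111011001010000 → 1, fb=1
31: 110110010100001 → 1, fb=0
32: 101100101000010 → 1, fb=1
33: 011001010000101 → 0, fb=1
34: 110010100001011 → 1, fb=0
35: 100101000010110 → 1, fb=1
36: 001010000101101 → 0, fb=1
37: 010100001011011 → 0, fb=1
38: 101000010110111 → 1, fb=0
39: 010000101101110 → 0, fb=0
40: 100001011011100 → 1, fb=1
41: 000010110111001 → 0, fb=1
42: 000101101110011 → 0, fb=1
43: 001011011100111 → 0, fb=1
44: 010110111001111 → 0, fb=1
45: 101101110011111 → 1, fb=0
46: 011011100111110 → 0, fb=0
47: 110111001111100 → 1, fb=1
48: 101110011111001 → 1, fb=0
49: 011100111110010 → 0, fb=0
50: 111001111100100 → 1, fb=1
51: 110011111001001 → 1, fb=0
52: 100111110010010 → 1, fb=1
53: 001111100100101 → 0, fb=1
54: 011111001001011 → 0, fb=1
55: 111110010010111 → 1, fb=0
56: 111100100101110 → 1, fb=1
57: 111001001011101 → 1, fb=0
58: 110010010111010 → 1, fb=1
59: 100100101110101 → 1, fb=0
60: 001001011101010 → 0, fb=0
61: 010010111010100 → 0, fb=0
62: 100101110101000 → 1, fb=1
63: 001011101010001 → 0, fb=1
64: 010111010100011 → 0, fb=1
65: 101110101000111 → 1, fb=0
66: 011101010001110 → 0, fb=0
67: 111010100011100 → 1, fb=1
68: 110101000111001 → 1, fb=0
69: 101010001110010 → 1, fb=1
70: 010100011100101 → 0, fb=1
71: 101000111001011 → 1, fb=0
72: 010001110010110 → 0, fb=0
73: 100011100101100 → 1, fb=1
74: 000111001011001 → 0, fb=1
75: 001110010110011 → 0, fb=1
76: 011100101100111 → 0, fb=1
77: 111001011001111 → 1, fb=0
78: 110010110011110 → 1, fb=1
79: 100101100111101 → 1, fb=0
80: 001011001111010 → 0, fb=0
81: 010110011110100 → 0, fb=0
82: 101100111101000 → 1, fb=1
83: 011001111010001 → 0, fb=1
84: 110011110100011 → 1, fb=0
85: 100111101000110 → 1, fb=1
86: 001111010001101 → 0, fb=1
87: 011110100011011 → 0, fb=1
88: 111101000110111 → 1, fb=0
89: 111010001101110 → 1, fb=1
90: 110100011011101 → 1, fb=0
91: 101000110111010 → 1, fb=1
92: 010001101110101 → 0, fb=1
93: 100011011101011 → 1, fb=0
94: 000110111010110 → 0, fb=0
95: 001101110101100 → 0, fb=0
96: 011011101011000 → 0, fb=0
97: 110111010110000 → 1, fb=1
98: 101110101100001 → 1, fb=0
99: 011101011000010 → 0, fb=0
100: 111010110000100 → 1, fb=1
101: 110101100001001 → 1, fb=0
102: 101011000010010 → 1, fb=1
103: 010110000100101 → 0, fb=1
104: 101100001001011 → 1, fb=0
105: 011000010010110 → 0, fb=0
106: 110000100101100 → 1, fb=1
107: 100001001011001 → 1, fb=0
108: 000010010110010 → 0, fb=0
109: 000100101100100 → 0, fb=0
110: 001001011001000 → 0, fb=0
111: 010010110010000 → 0, fb=0
112: 100101100100000 → 1, fb=1

11010111100010010011010111100011101100101000010110111001111100100101110101000111001011001111010001101110101100001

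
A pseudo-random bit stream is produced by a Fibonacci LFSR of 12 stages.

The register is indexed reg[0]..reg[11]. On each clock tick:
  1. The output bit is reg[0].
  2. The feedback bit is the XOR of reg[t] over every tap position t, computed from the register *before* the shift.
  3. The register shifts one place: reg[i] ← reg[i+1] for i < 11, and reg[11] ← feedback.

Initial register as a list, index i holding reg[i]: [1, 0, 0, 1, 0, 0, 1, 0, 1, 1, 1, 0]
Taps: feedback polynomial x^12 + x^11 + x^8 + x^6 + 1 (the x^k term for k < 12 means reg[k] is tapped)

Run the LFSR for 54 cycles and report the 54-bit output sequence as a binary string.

tick  register→output (feedback)
  0  100100101110→1 (1)
  1  001001011101→0 (0)
  2  010010111010→0 (0)
  3  100101110100→1 (0)
  4  001011101000→0 (0)
  5  010111010000→0 (0)
  6  101110100000→1 (0)
  7  011101000000→0 (0)
  8  111010000000→1 (1)
  9  110100000001→1 (0)
 10  101000000010→1 (1)
 11  010000000101→0 (1)
 12  100000001011→1 (1)
 13  000000010111→0 (1)
 14  000000101111→0 (1)
 15  000001011111→0 (0)
 16  000010111110→0 (0)
 17  000101111100→0 (0)
 18  001011111000→0 (0)
 19  010111110000→0 (1)
 20  101111100001→1 (1)
 21  011111000011→0 (1)
 22  111110000111→1 (0)
 23  111100001110→1 (0)
 24  111000011100→1 (0)
 25  110000111000→1 (1)
 26  100001110001→1 (1)
 27  000011100011→0 (0)
 28  000111000110→0 (0)
 29  001110001100→0 (1)
 30  011100011001→0 (0)
 31  111000110010→1 (0)
 32  110001100100→1 (0)
 33  100011001000→1 (0)
 34  000110010000→0 (0)
 35  001100100000→0 (1)
 36  011001000001→0 (1)
 37  110010000011→1 (0)
 38  100100000110→1 (1)
 39  001000001101→0 (0)
 40  010000011010→0 (1)
 41  100000110101→1 (1)
 42  000001101011→0 (1)
 43  000011010111→0 (1)
 44  000110101111→0 (1)
 45  001101011111→0 (0)
 46  011010111110→0 (0)
 47  110101111100→1 (1)
 48  101011111001→1 (0)
 49  010111110010→0 (1)
 50  101111100101→1 (1)
 51  011111001011→0 (0)
 52  111110010110→1 (1)
 53  111100101101→1 (0)

100100101110100000001011111000011100011001000001101011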